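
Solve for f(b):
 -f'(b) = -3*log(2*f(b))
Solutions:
 -Integral(1/(log(_y) + log(2)), (_y, f(b)))/3 = C1 - b


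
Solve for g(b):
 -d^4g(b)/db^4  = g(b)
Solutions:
 g(b) = (C1*sin(sqrt(2)*b/2) + C2*cos(sqrt(2)*b/2))*exp(-sqrt(2)*b/2) + (C3*sin(sqrt(2)*b/2) + C4*cos(sqrt(2)*b/2))*exp(sqrt(2)*b/2)


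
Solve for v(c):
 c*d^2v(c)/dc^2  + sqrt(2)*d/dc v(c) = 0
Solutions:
 v(c) = C1 + C2*c^(1 - sqrt(2))


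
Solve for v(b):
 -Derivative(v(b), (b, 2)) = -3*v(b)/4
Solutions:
 v(b) = C1*exp(-sqrt(3)*b/2) + C2*exp(sqrt(3)*b/2)


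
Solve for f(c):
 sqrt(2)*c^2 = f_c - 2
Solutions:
 f(c) = C1 + sqrt(2)*c^3/3 + 2*c


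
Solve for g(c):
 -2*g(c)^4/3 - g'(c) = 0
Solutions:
 g(c) = (-1 - sqrt(3)*I)*(1/(C1 + 2*c))^(1/3)/2
 g(c) = (-1 + sqrt(3)*I)*(1/(C1 + 2*c))^(1/3)/2
 g(c) = (1/(C1 + 2*c))^(1/3)


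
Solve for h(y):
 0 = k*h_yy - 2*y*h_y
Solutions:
 h(y) = C1 + C2*erf(y*sqrt(-1/k))/sqrt(-1/k)


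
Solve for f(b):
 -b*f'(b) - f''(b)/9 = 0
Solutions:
 f(b) = C1 + C2*erf(3*sqrt(2)*b/2)


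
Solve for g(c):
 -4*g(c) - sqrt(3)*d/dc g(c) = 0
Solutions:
 g(c) = C1*exp(-4*sqrt(3)*c/3)


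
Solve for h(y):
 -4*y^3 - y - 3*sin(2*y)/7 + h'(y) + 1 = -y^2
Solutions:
 h(y) = C1 + y^4 - y^3/3 + y^2/2 - y - 3*cos(2*y)/14


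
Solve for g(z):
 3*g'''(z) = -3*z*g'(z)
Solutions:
 g(z) = C1 + Integral(C2*airyai(-z) + C3*airybi(-z), z)


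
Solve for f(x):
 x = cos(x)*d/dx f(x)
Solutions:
 f(x) = C1 + Integral(x/cos(x), x)


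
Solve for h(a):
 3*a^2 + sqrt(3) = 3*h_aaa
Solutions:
 h(a) = C1 + C2*a + C3*a^2 + a^5/60 + sqrt(3)*a^3/18


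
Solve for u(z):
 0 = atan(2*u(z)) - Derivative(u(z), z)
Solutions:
 Integral(1/atan(2*_y), (_y, u(z))) = C1 + z


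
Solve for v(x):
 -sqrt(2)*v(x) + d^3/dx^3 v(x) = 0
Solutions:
 v(x) = C3*exp(2^(1/6)*x) + (C1*sin(2^(1/6)*sqrt(3)*x/2) + C2*cos(2^(1/6)*sqrt(3)*x/2))*exp(-2^(1/6)*x/2)


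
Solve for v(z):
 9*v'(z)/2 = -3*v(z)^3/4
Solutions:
 v(z) = -sqrt(3)*sqrt(-1/(C1 - z))
 v(z) = sqrt(3)*sqrt(-1/(C1 - z))


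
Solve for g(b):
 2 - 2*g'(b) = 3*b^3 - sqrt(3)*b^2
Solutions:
 g(b) = C1 - 3*b^4/8 + sqrt(3)*b^3/6 + b


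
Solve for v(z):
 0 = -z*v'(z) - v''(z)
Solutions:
 v(z) = C1 + C2*erf(sqrt(2)*z/2)


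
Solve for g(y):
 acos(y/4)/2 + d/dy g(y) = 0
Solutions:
 g(y) = C1 - y*acos(y/4)/2 + sqrt(16 - y^2)/2


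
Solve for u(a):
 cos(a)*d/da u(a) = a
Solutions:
 u(a) = C1 + Integral(a/cos(a), a)


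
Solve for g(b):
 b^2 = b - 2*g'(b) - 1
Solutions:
 g(b) = C1 - b^3/6 + b^2/4 - b/2


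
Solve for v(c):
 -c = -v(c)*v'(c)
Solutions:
 v(c) = -sqrt(C1 + c^2)
 v(c) = sqrt(C1 + c^2)


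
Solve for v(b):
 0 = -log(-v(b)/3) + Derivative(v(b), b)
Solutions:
 -Integral(1/(log(-_y) - log(3)), (_y, v(b))) = C1 - b


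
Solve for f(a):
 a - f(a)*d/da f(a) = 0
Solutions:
 f(a) = -sqrt(C1 + a^2)
 f(a) = sqrt(C1 + a^2)


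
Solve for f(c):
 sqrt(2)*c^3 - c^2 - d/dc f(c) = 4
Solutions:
 f(c) = C1 + sqrt(2)*c^4/4 - c^3/3 - 4*c


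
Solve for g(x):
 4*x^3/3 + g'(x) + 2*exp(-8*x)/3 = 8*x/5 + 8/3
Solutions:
 g(x) = C1 - x^4/3 + 4*x^2/5 + 8*x/3 + exp(-8*x)/12


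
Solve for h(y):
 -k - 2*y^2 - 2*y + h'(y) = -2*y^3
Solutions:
 h(y) = C1 + k*y - y^4/2 + 2*y^3/3 + y^2


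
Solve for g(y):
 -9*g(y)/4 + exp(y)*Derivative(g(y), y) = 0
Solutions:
 g(y) = C1*exp(-9*exp(-y)/4)


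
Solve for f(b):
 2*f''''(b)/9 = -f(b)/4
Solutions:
 f(b) = (C1*sin(2^(3/4)*sqrt(3)*b/4) + C2*cos(2^(3/4)*sqrt(3)*b/4))*exp(-2^(3/4)*sqrt(3)*b/4) + (C3*sin(2^(3/4)*sqrt(3)*b/4) + C4*cos(2^(3/4)*sqrt(3)*b/4))*exp(2^(3/4)*sqrt(3)*b/4)


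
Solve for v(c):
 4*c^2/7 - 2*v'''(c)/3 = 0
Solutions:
 v(c) = C1 + C2*c + C3*c^2 + c^5/70


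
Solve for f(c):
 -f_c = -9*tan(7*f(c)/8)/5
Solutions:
 f(c) = -8*asin(C1*exp(63*c/40))/7 + 8*pi/7
 f(c) = 8*asin(C1*exp(63*c/40))/7


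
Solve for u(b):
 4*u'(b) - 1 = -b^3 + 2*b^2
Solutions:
 u(b) = C1 - b^4/16 + b^3/6 + b/4


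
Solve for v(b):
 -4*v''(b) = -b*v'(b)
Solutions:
 v(b) = C1 + C2*erfi(sqrt(2)*b/4)


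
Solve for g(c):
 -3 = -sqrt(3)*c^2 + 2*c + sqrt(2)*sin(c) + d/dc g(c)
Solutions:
 g(c) = C1 + sqrt(3)*c^3/3 - c^2 - 3*c + sqrt(2)*cos(c)


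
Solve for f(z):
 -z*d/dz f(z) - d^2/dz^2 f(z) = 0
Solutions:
 f(z) = C1 + C2*erf(sqrt(2)*z/2)


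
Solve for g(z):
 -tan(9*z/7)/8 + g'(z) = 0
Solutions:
 g(z) = C1 - 7*log(cos(9*z/7))/72


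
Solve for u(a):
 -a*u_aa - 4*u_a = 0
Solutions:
 u(a) = C1 + C2/a^3


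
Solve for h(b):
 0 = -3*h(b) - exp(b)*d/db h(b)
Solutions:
 h(b) = C1*exp(3*exp(-b))


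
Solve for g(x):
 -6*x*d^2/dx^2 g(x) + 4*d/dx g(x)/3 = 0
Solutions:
 g(x) = C1 + C2*x^(11/9)


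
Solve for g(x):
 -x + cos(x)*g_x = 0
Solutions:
 g(x) = C1 + Integral(x/cos(x), x)


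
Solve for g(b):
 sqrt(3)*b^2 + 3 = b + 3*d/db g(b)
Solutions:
 g(b) = C1 + sqrt(3)*b^3/9 - b^2/6 + b


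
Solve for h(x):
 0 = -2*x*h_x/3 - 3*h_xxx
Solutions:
 h(x) = C1 + Integral(C2*airyai(-6^(1/3)*x/3) + C3*airybi(-6^(1/3)*x/3), x)


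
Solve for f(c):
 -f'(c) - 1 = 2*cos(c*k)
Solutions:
 f(c) = C1 - c - 2*sin(c*k)/k


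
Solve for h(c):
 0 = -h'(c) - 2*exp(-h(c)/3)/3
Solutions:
 h(c) = 3*log(C1 - 2*c/9)


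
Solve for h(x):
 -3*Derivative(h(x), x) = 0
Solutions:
 h(x) = C1


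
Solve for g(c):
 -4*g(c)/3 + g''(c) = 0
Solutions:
 g(c) = C1*exp(-2*sqrt(3)*c/3) + C2*exp(2*sqrt(3)*c/3)


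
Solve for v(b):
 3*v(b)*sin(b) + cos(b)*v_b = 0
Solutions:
 v(b) = C1*cos(b)^3


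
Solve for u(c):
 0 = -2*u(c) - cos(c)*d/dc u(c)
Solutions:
 u(c) = C1*(sin(c) - 1)/(sin(c) + 1)


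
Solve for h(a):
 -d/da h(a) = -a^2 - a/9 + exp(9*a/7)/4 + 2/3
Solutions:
 h(a) = C1 + a^3/3 + a^2/18 - 2*a/3 - 7*exp(9*a/7)/36


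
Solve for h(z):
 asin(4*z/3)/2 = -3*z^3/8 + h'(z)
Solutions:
 h(z) = C1 + 3*z^4/32 + z*asin(4*z/3)/2 + sqrt(9 - 16*z^2)/8


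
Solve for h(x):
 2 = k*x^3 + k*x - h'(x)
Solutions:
 h(x) = C1 + k*x^4/4 + k*x^2/2 - 2*x


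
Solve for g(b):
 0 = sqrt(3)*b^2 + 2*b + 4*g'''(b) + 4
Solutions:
 g(b) = C1 + C2*b + C3*b^2 - sqrt(3)*b^5/240 - b^4/48 - b^3/6


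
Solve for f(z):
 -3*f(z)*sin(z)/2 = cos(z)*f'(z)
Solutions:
 f(z) = C1*cos(z)^(3/2)


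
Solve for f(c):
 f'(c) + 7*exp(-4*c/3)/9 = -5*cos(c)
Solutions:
 f(c) = C1 - 5*sin(c) + 7*exp(-4*c/3)/12


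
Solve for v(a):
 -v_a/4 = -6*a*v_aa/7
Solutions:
 v(a) = C1 + C2*a^(31/24)


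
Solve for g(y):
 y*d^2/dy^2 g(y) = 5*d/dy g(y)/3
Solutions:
 g(y) = C1 + C2*y^(8/3)


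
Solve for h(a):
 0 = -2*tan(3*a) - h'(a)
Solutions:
 h(a) = C1 + 2*log(cos(3*a))/3


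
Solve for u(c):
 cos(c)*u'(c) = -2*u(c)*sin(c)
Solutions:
 u(c) = C1*cos(c)^2


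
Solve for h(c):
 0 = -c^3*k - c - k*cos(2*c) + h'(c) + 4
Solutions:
 h(c) = C1 + c^4*k/4 + c^2/2 - 4*c + k*sin(2*c)/2


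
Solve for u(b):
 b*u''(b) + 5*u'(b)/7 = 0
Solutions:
 u(b) = C1 + C2*b^(2/7)


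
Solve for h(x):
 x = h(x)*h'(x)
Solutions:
 h(x) = -sqrt(C1 + x^2)
 h(x) = sqrt(C1 + x^2)


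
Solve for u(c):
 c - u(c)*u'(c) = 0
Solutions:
 u(c) = -sqrt(C1 + c^2)
 u(c) = sqrt(C1 + c^2)


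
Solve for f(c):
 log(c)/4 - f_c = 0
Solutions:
 f(c) = C1 + c*log(c)/4 - c/4


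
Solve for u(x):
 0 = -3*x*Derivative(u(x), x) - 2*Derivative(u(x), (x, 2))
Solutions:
 u(x) = C1 + C2*erf(sqrt(3)*x/2)


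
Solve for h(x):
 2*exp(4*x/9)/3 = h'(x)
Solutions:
 h(x) = C1 + 3*exp(4*x/9)/2


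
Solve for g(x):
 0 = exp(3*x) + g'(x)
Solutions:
 g(x) = C1 - exp(3*x)/3


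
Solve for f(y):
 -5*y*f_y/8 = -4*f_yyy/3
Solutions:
 f(y) = C1 + Integral(C2*airyai(30^(1/3)*y/4) + C3*airybi(30^(1/3)*y/4), y)


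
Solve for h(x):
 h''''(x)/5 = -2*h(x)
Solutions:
 h(x) = (C1*sin(2^(3/4)*5^(1/4)*x/2) + C2*cos(2^(3/4)*5^(1/4)*x/2))*exp(-2^(3/4)*5^(1/4)*x/2) + (C3*sin(2^(3/4)*5^(1/4)*x/2) + C4*cos(2^(3/4)*5^(1/4)*x/2))*exp(2^(3/4)*5^(1/4)*x/2)


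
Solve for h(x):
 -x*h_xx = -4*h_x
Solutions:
 h(x) = C1 + C2*x^5


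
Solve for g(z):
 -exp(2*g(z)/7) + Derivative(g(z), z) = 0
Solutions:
 g(z) = 7*log(-sqrt(-1/(C1 + z))) - 7*log(2) + 7*log(14)/2
 g(z) = 7*log(-1/(C1 + z))/2 - 7*log(2) + 7*log(14)/2


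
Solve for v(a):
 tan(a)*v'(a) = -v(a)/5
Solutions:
 v(a) = C1/sin(a)^(1/5)


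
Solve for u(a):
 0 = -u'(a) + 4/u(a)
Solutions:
 u(a) = -sqrt(C1 + 8*a)
 u(a) = sqrt(C1 + 8*a)


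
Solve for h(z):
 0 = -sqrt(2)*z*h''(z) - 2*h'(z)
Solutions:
 h(z) = C1 + C2*z^(1 - sqrt(2))


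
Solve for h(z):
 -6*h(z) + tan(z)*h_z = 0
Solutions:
 h(z) = C1*sin(z)^6


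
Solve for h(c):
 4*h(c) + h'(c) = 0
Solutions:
 h(c) = C1*exp(-4*c)


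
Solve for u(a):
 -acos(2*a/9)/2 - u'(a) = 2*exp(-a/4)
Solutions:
 u(a) = C1 - a*acos(2*a/9)/2 + sqrt(81 - 4*a^2)/4 + 8*exp(-a/4)


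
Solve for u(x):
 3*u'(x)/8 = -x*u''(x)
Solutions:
 u(x) = C1 + C2*x^(5/8)


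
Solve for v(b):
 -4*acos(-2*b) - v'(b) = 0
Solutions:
 v(b) = C1 - 4*b*acos(-2*b) - 2*sqrt(1 - 4*b^2)


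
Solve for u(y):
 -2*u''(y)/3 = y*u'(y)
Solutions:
 u(y) = C1 + C2*erf(sqrt(3)*y/2)


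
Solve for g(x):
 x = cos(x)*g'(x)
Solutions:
 g(x) = C1 + Integral(x/cos(x), x)


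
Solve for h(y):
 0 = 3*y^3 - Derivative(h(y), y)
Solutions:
 h(y) = C1 + 3*y^4/4


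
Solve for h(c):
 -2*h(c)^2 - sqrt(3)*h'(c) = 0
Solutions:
 h(c) = 3/(C1 + 2*sqrt(3)*c)


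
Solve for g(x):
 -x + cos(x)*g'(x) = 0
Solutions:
 g(x) = C1 + Integral(x/cos(x), x)


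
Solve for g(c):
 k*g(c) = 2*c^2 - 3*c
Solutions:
 g(c) = c*(2*c - 3)/k


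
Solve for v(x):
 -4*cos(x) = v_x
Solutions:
 v(x) = C1 - 4*sin(x)


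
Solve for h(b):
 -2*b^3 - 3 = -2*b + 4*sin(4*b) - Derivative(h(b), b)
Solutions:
 h(b) = C1 + b^4/2 - b^2 + 3*b - cos(4*b)


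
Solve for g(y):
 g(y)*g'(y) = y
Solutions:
 g(y) = -sqrt(C1 + y^2)
 g(y) = sqrt(C1 + y^2)


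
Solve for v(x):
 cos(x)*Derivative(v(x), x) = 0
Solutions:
 v(x) = C1


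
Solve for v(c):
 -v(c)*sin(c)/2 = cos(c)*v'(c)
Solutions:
 v(c) = C1*sqrt(cos(c))


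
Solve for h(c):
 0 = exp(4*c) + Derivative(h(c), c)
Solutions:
 h(c) = C1 - exp(4*c)/4


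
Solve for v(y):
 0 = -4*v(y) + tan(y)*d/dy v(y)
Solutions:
 v(y) = C1*sin(y)^4


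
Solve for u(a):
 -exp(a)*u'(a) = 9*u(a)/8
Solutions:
 u(a) = C1*exp(9*exp(-a)/8)


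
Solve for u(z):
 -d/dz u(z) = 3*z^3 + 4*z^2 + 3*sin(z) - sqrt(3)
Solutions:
 u(z) = C1 - 3*z^4/4 - 4*z^3/3 + sqrt(3)*z + 3*cos(z)


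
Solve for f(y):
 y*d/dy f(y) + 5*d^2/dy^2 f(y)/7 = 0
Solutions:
 f(y) = C1 + C2*erf(sqrt(70)*y/10)


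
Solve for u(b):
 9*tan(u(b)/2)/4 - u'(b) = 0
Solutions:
 u(b) = -2*asin(C1*exp(9*b/8)) + 2*pi
 u(b) = 2*asin(C1*exp(9*b/8))


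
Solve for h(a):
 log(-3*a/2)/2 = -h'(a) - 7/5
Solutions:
 h(a) = C1 - a*log(-a)/2 + a*(-log(3) - 9/10 + log(6)/2)


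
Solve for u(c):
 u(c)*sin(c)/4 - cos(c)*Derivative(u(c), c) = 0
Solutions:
 u(c) = C1/cos(c)^(1/4)


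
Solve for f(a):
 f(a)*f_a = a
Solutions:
 f(a) = -sqrt(C1 + a^2)
 f(a) = sqrt(C1 + a^2)


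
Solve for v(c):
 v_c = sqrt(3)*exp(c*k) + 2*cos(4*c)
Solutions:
 v(c) = C1 + sin(4*c)/2 + sqrt(3)*exp(c*k)/k


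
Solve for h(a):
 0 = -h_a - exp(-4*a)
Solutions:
 h(a) = C1 + exp(-4*a)/4


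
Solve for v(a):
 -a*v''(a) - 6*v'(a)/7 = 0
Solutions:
 v(a) = C1 + C2*a^(1/7)


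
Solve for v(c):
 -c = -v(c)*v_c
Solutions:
 v(c) = -sqrt(C1 + c^2)
 v(c) = sqrt(C1 + c^2)


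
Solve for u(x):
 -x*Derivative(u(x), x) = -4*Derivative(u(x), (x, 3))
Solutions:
 u(x) = C1 + Integral(C2*airyai(2^(1/3)*x/2) + C3*airybi(2^(1/3)*x/2), x)


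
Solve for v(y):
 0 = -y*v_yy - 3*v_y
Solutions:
 v(y) = C1 + C2/y^2


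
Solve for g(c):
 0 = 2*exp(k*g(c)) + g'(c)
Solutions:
 g(c) = Piecewise((log(1/(C1*k + 2*c*k))/k, Ne(k, 0)), (nan, True))
 g(c) = Piecewise((C1 - 2*c, Eq(k, 0)), (nan, True))


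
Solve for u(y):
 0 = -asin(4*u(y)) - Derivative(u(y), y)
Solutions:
 Integral(1/asin(4*_y), (_y, u(y))) = C1 - y


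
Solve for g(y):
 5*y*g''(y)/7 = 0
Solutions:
 g(y) = C1 + C2*y


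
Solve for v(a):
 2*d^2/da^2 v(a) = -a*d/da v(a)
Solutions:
 v(a) = C1 + C2*erf(a/2)


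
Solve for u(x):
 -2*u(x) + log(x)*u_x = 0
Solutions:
 u(x) = C1*exp(2*li(x))


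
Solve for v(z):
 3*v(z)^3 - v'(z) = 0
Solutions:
 v(z) = -sqrt(2)*sqrt(-1/(C1 + 3*z))/2
 v(z) = sqrt(2)*sqrt(-1/(C1 + 3*z))/2


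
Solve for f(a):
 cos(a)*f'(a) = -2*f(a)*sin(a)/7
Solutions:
 f(a) = C1*cos(a)^(2/7)


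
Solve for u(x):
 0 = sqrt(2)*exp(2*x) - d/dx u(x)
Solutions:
 u(x) = C1 + sqrt(2)*exp(2*x)/2


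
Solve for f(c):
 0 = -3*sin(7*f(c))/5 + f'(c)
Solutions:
 -3*c/5 + log(cos(7*f(c)) - 1)/14 - log(cos(7*f(c)) + 1)/14 = C1


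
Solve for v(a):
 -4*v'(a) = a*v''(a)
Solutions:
 v(a) = C1 + C2/a^3


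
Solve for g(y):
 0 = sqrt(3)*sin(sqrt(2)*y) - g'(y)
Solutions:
 g(y) = C1 - sqrt(6)*cos(sqrt(2)*y)/2


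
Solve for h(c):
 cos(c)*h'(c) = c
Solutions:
 h(c) = C1 + Integral(c/cos(c), c)


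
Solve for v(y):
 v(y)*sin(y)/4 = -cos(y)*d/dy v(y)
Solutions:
 v(y) = C1*cos(y)^(1/4)


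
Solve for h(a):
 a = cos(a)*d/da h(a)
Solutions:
 h(a) = C1 + Integral(a/cos(a), a)


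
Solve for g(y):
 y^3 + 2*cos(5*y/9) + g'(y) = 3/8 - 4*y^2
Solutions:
 g(y) = C1 - y^4/4 - 4*y^3/3 + 3*y/8 - 18*sin(5*y/9)/5


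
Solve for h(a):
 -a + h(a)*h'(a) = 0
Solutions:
 h(a) = -sqrt(C1 + a^2)
 h(a) = sqrt(C1 + a^2)


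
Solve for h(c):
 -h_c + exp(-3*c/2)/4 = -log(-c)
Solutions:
 h(c) = C1 + c*log(-c) - c - exp(-3*c/2)/6


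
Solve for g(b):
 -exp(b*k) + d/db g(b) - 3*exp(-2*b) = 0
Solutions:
 g(b) = C1 - 3*exp(-2*b)/2 + exp(b*k)/k


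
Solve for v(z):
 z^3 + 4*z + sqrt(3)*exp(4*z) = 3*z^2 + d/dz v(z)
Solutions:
 v(z) = C1 + z^4/4 - z^3 + 2*z^2 + sqrt(3)*exp(4*z)/4


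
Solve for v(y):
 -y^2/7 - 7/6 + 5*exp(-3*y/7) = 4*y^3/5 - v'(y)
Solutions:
 v(y) = C1 + y^4/5 + y^3/21 + 7*y/6 + 35*exp(-3*y/7)/3


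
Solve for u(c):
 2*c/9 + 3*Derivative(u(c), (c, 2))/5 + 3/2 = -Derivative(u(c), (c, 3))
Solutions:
 u(c) = C1 + C2*c + C3*exp(-3*c/5) - 5*c^3/81 - 305*c^2/324


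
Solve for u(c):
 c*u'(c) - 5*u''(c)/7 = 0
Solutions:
 u(c) = C1 + C2*erfi(sqrt(70)*c/10)


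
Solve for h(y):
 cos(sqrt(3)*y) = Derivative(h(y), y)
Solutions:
 h(y) = C1 + sqrt(3)*sin(sqrt(3)*y)/3


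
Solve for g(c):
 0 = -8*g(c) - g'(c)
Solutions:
 g(c) = C1*exp(-8*c)


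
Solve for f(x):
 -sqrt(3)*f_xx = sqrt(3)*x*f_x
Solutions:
 f(x) = C1 + C2*erf(sqrt(2)*x/2)


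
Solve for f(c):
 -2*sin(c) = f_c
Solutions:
 f(c) = C1 + 2*cos(c)


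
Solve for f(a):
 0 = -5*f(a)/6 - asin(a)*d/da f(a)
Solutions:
 f(a) = C1*exp(-5*Integral(1/asin(a), a)/6)


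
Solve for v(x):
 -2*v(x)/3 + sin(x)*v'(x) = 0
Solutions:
 v(x) = C1*(cos(x) - 1)^(1/3)/(cos(x) + 1)^(1/3)


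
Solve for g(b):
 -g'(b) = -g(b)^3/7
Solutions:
 g(b) = -sqrt(14)*sqrt(-1/(C1 + b))/2
 g(b) = sqrt(14)*sqrt(-1/(C1 + b))/2


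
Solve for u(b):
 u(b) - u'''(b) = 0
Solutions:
 u(b) = C3*exp(b) + (C1*sin(sqrt(3)*b/2) + C2*cos(sqrt(3)*b/2))*exp(-b/2)


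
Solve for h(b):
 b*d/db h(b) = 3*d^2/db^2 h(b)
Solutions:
 h(b) = C1 + C2*erfi(sqrt(6)*b/6)


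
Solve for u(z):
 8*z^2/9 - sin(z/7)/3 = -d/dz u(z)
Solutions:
 u(z) = C1 - 8*z^3/27 - 7*cos(z/7)/3


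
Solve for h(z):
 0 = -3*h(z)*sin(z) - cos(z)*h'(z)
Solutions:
 h(z) = C1*cos(z)^3


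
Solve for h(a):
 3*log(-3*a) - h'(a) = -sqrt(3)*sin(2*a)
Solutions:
 h(a) = C1 + 3*a*log(-a) - 3*a + 3*a*log(3) - sqrt(3)*cos(2*a)/2


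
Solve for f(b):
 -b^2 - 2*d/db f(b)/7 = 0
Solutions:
 f(b) = C1 - 7*b^3/6


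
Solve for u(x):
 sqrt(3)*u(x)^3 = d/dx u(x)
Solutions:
 u(x) = -sqrt(2)*sqrt(-1/(C1 + sqrt(3)*x))/2
 u(x) = sqrt(2)*sqrt(-1/(C1 + sqrt(3)*x))/2


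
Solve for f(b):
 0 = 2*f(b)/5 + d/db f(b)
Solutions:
 f(b) = C1*exp(-2*b/5)


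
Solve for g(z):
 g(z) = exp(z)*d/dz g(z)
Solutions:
 g(z) = C1*exp(-exp(-z))


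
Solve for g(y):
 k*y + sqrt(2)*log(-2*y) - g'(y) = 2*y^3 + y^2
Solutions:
 g(y) = C1 + k*y^2/2 - y^4/2 - y^3/3 + sqrt(2)*y*log(-y) + sqrt(2)*y*(-1 + log(2))


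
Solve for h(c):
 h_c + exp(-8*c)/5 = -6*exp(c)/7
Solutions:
 h(c) = C1 - 6*exp(c)/7 + exp(-8*c)/40


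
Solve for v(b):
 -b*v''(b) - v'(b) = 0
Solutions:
 v(b) = C1 + C2*log(b)


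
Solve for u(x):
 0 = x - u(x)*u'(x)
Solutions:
 u(x) = -sqrt(C1 + x^2)
 u(x) = sqrt(C1 + x^2)


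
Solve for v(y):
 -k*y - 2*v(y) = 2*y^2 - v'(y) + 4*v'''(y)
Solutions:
 v(y) = C1*exp(3^(1/3)*y*(3^(1/3)/(sqrt(321) + 18)^(1/3) + (sqrt(321) + 18)^(1/3))/12)*sin(3^(1/6)*y*(-3^(2/3)*(sqrt(321) + 18)^(1/3) + 3/(sqrt(321) + 18)^(1/3))/12) + C2*exp(3^(1/3)*y*(3^(1/3)/(sqrt(321) + 18)^(1/3) + (sqrt(321) + 18)^(1/3))/12)*cos(3^(1/6)*y*(-3^(2/3)*(sqrt(321) + 18)^(1/3) + 3/(sqrt(321) + 18)^(1/3))/12) + C3*exp(-3^(1/3)*y*(3^(1/3)/(sqrt(321) + 18)^(1/3) + (sqrt(321) + 18)^(1/3))/6) - k*y/2 - k/4 - y^2 - y - 1/2


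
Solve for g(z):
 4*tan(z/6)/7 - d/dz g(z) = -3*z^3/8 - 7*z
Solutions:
 g(z) = C1 + 3*z^4/32 + 7*z^2/2 - 24*log(cos(z/6))/7


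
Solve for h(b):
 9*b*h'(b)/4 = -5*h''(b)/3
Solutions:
 h(b) = C1 + C2*erf(3*sqrt(30)*b/20)


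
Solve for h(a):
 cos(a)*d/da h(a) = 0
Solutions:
 h(a) = C1


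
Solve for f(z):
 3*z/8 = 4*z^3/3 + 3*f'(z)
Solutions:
 f(z) = C1 - z^4/9 + z^2/16


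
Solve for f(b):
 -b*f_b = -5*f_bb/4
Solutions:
 f(b) = C1 + C2*erfi(sqrt(10)*b/5)


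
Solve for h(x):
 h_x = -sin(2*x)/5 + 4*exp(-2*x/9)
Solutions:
 h(x) = C1 + cos(2*x)/10 - 18*exp(-2*x/9)


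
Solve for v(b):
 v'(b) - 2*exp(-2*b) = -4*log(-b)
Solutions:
 v(b) = C1 - 4*b*log(-b) + 4*b - exp(-2*b)


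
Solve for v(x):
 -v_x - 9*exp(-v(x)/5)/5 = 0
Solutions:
 v(x) = 5*log(C1 - 9*x/25)


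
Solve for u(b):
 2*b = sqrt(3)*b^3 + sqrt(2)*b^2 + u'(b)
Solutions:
 u(b) = C1 - sqrt(3)*b^4/4 - sqrt(2)*b^3/3 + b^2


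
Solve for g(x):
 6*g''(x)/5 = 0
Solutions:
 g(x) = C1 + C2*x


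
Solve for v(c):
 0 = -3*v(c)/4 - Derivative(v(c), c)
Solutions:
 v(c) = C1*exp(-3*c/4)


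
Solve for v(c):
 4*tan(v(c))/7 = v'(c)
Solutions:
 v(c) = pi - asin(C1*exp(4*c/7))
 v(c) = asin(C1*exp(4*c/7))


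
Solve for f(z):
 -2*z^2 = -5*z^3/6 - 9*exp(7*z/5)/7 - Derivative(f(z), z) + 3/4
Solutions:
 f(z) = C1 - 5*z^4/24 + 2*z^3/3 + 3*z/4 - 45*exp(7*z/5)/49


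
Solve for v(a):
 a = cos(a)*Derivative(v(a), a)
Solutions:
 v(a) = C1 + Integral(a/cos(a), a)


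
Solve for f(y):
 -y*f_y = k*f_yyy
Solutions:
 f(y) = C1 + Integral(C2*airyai(y*(-1/k)^(1/3)) + C3*airybi(y*(-1/k)^(1/3)), y)


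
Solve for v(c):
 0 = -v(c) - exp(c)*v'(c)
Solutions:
 v(c) = C1*exp(exp(-c))


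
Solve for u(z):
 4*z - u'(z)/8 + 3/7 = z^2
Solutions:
 u(z) = C1 - 8*z^3/3 + 16*z^2 + 24*z/7


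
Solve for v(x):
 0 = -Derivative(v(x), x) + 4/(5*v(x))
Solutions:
 v(x) = -sqrt(C1 + 40*x)/5
 v(x) = sqrt(C1 + 40*x)/5


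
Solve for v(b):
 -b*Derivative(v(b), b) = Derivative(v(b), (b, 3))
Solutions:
 v(b) = C1 + Integral(C2*airyai(-b) + C3*airybi(-b), b)


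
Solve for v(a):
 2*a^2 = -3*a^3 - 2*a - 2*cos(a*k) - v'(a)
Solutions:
 v(a) = C1 - 3*a^4/4 - 2*a^3/3 - a^2 - 2*sin(a*k)/k


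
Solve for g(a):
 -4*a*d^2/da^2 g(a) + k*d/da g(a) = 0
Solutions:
 g(a) = C1 + a^(re(k)/4 + 1)*(C2*sin(log(a)*Abs(im(k))/4) + C3*cos(log(a)*im(k)/4))


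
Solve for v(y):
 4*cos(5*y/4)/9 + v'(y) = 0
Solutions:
 v(y) = C1 - 16*sin(5*y/4)/45


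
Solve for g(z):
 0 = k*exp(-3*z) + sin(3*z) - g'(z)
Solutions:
 g(z) = C1 - k*exp(-3*z)/3 - cos(3*z)/3


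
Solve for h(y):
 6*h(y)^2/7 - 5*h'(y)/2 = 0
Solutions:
 h(y) = -35/(C1 + 12*y)


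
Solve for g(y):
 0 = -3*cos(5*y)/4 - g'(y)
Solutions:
 g(y) = C1 - 3*sin(5*y)/20


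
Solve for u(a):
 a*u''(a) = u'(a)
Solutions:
 u(a) = C1 + C2*a^2


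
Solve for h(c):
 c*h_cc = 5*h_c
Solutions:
 h(c) = C1 + C2*c^6


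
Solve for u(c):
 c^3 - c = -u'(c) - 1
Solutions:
 u(c) = C1 - c^4/4 + c^2/2 - c


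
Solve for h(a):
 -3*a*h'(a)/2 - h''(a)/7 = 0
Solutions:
 h(a) = C1 + C2*erf(sqrt(21)*a/2)


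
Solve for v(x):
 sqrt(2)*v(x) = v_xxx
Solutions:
 v(x) = C3*exp(2^(1/6)*x) + (C1*sin(2^(1/6)*sqrt(3)*x/2) + C2*cos(2^(1/6)*sqrt(3)*x/2))*exp(-2^(1/6)*x/2)


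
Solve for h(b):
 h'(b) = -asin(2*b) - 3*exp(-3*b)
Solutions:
 h(b) = C1 - b*asin(2*b) - sqrt(1 - 4*b^2)/2 + exp(-3*b)


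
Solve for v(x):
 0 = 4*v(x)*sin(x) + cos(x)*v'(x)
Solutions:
 v(x) = C1*cos(x)^4


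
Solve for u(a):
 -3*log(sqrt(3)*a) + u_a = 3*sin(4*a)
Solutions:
 u(a) = C1 + 3*a*log(a) - 3*a + 3*a*log(3)/2 - 3*cos(4*a)/4


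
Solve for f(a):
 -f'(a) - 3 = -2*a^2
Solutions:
 f(a) = C1 + 2*a^3/3 - 3*a


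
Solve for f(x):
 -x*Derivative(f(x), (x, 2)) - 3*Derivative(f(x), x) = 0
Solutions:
 f(x) = C1 + C2/x^2


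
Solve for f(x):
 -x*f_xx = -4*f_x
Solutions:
 f(x) = C1 + C2*x^5


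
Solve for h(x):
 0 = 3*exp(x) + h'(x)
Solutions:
 h(x) = C1 - 3*exp(x)


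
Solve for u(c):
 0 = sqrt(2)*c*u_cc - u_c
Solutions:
 u(c) = C1 + C2*c^(sqrt(2)/2 + 1)


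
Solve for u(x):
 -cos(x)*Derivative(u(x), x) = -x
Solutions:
 u(x) = C1 + Integral(x/cos(x), x)


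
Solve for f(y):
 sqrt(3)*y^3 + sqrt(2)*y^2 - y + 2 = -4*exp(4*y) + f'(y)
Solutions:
 f(y) = C1 + sqrt(3)*y^4/4 + sqrt(2)*y^3/3 - y^2/2 + 2*y + exp(4*y)


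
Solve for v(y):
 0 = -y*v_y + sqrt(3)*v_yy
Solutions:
 v(y) = C1 + C2*erfi(sqrt(2)*3^(3/4)*y/6)


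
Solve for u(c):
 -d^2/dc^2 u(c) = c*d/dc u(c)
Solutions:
 u(c) = C1 + C2*erf(sqrt(2)*c/2)


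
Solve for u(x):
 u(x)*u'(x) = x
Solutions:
 u(x) = -sqrt(C1 + x^2)
 u(x) = sqrt(C1 + x^2)


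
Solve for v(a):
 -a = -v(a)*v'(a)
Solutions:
 v(a) = -sqrt(C1 + a^2)
 v(a) = sqrt(C1 + a^2)


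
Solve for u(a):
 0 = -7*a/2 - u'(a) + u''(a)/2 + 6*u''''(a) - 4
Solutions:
 u(a) = C1 + C4*exp(a/2) - 7*a^2/4 - 23*a/4 + (C2*sin(sqrt(39)*a/12) + C3*cos(sqrt(39)*a/12))*exp(-a/4)


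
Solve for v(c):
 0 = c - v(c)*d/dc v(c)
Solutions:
 v(c) = -sqrt(C1 + c^2)
 v(c) = sqrt(C1 + c^2)


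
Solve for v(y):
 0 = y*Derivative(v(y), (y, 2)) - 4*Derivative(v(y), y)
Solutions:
 v(y) = C1 + C2*y^5


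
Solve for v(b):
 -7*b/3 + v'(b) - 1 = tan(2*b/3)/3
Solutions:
 v(b) = C1 + 7*b^2/6 + b - log(cos(2*b/3))/2


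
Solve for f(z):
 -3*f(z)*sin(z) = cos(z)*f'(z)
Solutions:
 f(z) = C1*cos(z)^3


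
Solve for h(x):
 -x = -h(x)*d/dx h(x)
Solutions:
 h(x) = -sqrt(C1 + x^2)
 h(x) = sqrt(C1 + x^2)


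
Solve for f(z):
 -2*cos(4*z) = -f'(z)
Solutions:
 f(z) = C1 + sin(4*z)/2


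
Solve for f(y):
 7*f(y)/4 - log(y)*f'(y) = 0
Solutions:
 f(y) = C1*exp(7*li(y)/4)


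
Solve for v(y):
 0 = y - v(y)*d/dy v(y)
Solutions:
 v(y) = -sqrt(C1 + y^2)
 v(y) = sqrt(C1 + y^2)


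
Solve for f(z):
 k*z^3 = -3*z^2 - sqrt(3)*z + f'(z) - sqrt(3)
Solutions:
 f(z) = C1 + k*z^4/4 + z^3 + sqrt(3)*z^2/2 + sqrt(3)*z


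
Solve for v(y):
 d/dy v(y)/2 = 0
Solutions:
 v(y) = C1


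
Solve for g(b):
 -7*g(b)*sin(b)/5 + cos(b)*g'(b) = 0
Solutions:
 g(b) = C1/cos(b)^(7/5)


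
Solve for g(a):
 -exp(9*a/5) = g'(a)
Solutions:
 g(a) = C1 - 5*exp(9*a/5)/9


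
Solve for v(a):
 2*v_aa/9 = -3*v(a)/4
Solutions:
 v(a) = C1*sin(3*sqrt(6)*a/4) + C2*cos(3*sqrt(6)*a/4)


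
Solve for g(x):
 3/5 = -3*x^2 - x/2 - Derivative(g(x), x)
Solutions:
 g(x) = C1 - x^3 - x^2/4 - 3*x/5


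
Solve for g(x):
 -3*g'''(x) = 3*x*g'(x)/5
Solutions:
 g(x) = C1 + Integral(C2*airyai(-5^(2/3)*x/5) + C3*airybi(-5^(2/3)*x/5), x)


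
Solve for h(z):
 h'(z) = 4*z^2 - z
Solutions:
 h(z) = C1 + 4*z^3/3 - z^2/2


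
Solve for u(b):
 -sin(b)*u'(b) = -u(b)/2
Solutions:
 u(b) = C1*(cos(b) - 1)^(1/4)/(cos(b) + 1)^(1/4)


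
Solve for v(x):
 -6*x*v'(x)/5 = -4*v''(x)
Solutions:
 v(x) = C1 + C2*erfi(sqrt(15)*x/10)


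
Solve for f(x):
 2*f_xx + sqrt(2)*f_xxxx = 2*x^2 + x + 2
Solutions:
 f(x) = C1 + C2*x + C3*sin(2^(1/4)*x) + C4*cos(2^(1/4)*x) + x^4/12 + x^3/12 + x^2*(1 - sqrt(2))/2


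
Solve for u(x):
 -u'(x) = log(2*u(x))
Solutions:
 Integral(1/(log(_y) + log(2)), (_y, u(x))) = C1 - x


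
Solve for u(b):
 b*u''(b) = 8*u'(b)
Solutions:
 u(b) = C1 + C2*b^9


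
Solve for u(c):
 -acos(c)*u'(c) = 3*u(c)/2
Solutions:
 u(c) = C1*exp(-3*Integral(1/acos(c), c)/2)


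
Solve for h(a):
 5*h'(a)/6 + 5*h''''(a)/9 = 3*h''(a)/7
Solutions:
 h(a) = C1 + C2*exp(210^(1/3)*a*(6*210^(1/3)/(sqrt(1455265) + 1225)^(1/3) + (sqrt(1455265) + 1225)^(1/3))/140)*sin(3^(1/6)*70^(1/3)*a*(-3^(2/3)*(sqrt(1455265) + 1225)^(1/3) + 18*70^(1/3)/(sqrt(1455265) + 1225)^(1/3))/140) + C3*exp(210^(1/3)*a*(6*210^(1/3)/(sqrt(1455265) + 1225)^(1/3) + (sqrt(1455265) + 1225)^(1/3))/140)*cos(3^(1/6)*70^(1/3)*a*(-3^(2/3)*(sqrt(1455265) + 1225)^(1/3) + 18*70^(1/3)/(sqrt(1455265) + 1225)^(1/3))/140) + C4*exp(-210^(1/3)*a*(6*210^(1/3)/(sqrt(1455265) + 1225)^(1/3) + (sqrt(1455265) + 1225)^(1/3))/70)


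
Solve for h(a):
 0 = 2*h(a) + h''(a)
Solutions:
 h(a) = C1*sin(sqrt(2)*a) + C2*cos(sqrt(2)*a)


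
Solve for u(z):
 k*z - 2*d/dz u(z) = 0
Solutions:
 u(z) = C1 + k*z^2/4


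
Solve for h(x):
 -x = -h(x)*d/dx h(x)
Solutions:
 h(x) = -sqrt(C1 + x^2)
 h(x) = sqrt(C1 + x^2)


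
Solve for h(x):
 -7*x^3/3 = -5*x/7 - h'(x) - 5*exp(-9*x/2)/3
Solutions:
 h(x) = C1 + 7*x^4/12 - 5*x^2/14 + 10*exp(-9*x/2)/27


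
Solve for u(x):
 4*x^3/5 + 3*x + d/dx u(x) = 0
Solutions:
 u(x) = C1 - x^4/5 - 3*x^2/2


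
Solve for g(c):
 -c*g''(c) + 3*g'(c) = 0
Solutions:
 g(c) = C1 + C2*c^4


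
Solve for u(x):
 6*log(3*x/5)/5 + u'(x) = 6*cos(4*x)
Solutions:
 u(x) = C1 - 6*x*log(x)/5 - 6*x*log(3)/5 + 6*x/5 + 6*x*log(5)/5 + 3*sin(4*x)/2


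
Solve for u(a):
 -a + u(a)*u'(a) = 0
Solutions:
 u(a) = -sqrt(C1 + a^2)
 u(a) = sqrt(C1 + a^2)


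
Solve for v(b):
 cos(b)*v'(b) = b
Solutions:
 v(b) = C1 + Integral(b/cos(b), b)


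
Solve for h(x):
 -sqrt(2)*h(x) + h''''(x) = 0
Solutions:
 h(x) = C1*exp(-2^(1/8)*x) + C2*exp(2^(1/8)*x) + C3*sin(2^(1/8)*x) + C4*cos(2^(1/8)*x)


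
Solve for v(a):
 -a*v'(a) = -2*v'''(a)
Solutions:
 v(a) = C1 + Integral(C2*airyai(2^(2/3)*a/2) + C3*airybi(2^(2/3)*a/2), a)


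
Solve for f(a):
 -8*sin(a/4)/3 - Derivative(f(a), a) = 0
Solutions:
 f(a) = C1 + 32*cos(a/4)/3


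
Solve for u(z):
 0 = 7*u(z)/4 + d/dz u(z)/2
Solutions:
 u(z) = C1*exp(-7*z/2)


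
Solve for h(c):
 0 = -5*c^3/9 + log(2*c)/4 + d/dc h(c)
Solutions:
 h(c) = C1 + 5*c^4/36 - c*log(c)/4 - c*log(2)/4 + c/4


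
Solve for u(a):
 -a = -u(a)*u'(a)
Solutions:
 u(a) = -sqrt(C1 + a^2)
 u(a) = sqrt(C1 + a^2)


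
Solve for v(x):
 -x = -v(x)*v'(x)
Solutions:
 v(x) = -sqrt(C1 + x^2)
 v(x) = sqrt(C1 + x^2)


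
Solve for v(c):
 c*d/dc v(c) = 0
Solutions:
 v(c) = C1


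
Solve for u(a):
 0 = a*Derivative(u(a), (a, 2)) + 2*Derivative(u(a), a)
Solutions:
 u(a) = C1 + C2/a


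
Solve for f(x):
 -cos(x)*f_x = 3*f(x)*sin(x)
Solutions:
 f(x) = C1*cos(x)^3


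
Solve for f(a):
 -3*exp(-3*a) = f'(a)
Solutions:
 f(a) = C1 + exp(-3*a)


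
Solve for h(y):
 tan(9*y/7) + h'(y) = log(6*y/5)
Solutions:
 h(y) = C1 + y*log(y) - y*log(5) - y + y*log(6) + 7*log(cos(9*y/7))/9


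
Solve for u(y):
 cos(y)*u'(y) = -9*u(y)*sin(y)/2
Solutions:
 u(y) = C1*cos(y)^(9/2)


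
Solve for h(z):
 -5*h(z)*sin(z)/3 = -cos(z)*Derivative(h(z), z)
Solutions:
 h(z) = C1/cos(z)^(5/3)


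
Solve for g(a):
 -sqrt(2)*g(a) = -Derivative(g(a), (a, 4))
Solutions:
 g(a) = C1*exp(-2^(1/8)*a) + C2*exp(2^(1/8)*a) + C3*sin(2^(1/8)*a) + C4*cos(2^(1/8)*a)


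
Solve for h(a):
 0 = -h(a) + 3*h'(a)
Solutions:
 h(a) = C1*exp(a/3)


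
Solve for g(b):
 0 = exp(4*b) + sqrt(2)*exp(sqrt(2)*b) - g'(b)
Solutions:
 g(b) = C1 + exp(4*b)/4 + exp(sqrt(2)*b)


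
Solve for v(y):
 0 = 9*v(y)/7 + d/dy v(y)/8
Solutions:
 v(y) = C1*exp(-72*y/7)


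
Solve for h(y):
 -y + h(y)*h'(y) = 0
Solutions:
 h(y) = -sqrt(C1 + y^2)
 h(y) = sqrt(C1 + y^2)


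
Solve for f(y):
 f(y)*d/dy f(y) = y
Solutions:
 f(y) = -sqrt(C1 + y^2)
 f(y) = sqrt(C1 + y^2)


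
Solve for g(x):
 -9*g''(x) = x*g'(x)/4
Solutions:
 g(x) = C1 + C2*erf(sqrt(2)*x/12)


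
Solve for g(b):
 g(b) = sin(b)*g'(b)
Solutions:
 g(b) = C1*sqrt(cos(b) - 1)/sqrt(cos(b) + 1)


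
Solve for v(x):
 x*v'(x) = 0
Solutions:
 v(x) = C1


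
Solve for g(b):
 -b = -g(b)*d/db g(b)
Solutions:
 g(b) = -sqrt(C1 + b^2)
 g(b) = sqrt(C1 + b^2)


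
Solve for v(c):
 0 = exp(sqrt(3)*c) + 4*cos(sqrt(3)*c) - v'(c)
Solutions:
 v(c) = C1 + sqrt(3)*exp(sqrt(3)*c)/3 + 4*sqrt(3)*sin(sqrt(3)*c)/3


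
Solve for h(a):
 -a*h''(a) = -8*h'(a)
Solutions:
 h(a) = C1 + C2*a^9


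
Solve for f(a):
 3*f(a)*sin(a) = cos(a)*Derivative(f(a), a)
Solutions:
 f(a) = C1/cos(a)^3


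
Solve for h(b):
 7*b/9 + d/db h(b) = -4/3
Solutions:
 h(b) = C1 - 7*b^2/18 - 4*b/3


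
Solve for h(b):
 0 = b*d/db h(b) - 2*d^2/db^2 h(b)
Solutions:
 h(b) = C1 + C2*erfi(b/2)


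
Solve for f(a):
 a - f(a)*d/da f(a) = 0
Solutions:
 f(a) = -sqrt(C1 + a^2)
 f(a) = sqrt(C1 + a^2)


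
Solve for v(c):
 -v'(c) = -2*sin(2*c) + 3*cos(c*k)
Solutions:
 v(c) = C1 - cos(2*c) - 3*sin(c*k)/k


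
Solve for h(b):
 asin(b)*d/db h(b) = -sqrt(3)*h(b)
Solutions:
 h(b) = C1*exp(-sqrt(3)*Integral(1/asin(b), b))


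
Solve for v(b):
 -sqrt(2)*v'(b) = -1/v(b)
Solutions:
 v(b) = -sqrt(C1 + sqrt(2)*b)
 v(b) = sqrt(C1 + sqrt(2)*b)


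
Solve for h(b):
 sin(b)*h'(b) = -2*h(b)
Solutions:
 h(b) = C1*(cos(b) + 1)/(cos(b) - 1)


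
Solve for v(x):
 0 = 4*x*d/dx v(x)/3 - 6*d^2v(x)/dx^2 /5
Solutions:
 v(x) = C1 + C2*erfi(sqrt(5)*x/3)


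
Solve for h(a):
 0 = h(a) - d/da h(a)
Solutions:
 h(a) = C1*exp(a)


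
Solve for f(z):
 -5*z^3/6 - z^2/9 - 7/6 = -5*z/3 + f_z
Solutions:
 f(z) = C1 - 5*z^4/24 - z^3/27 + 5*z^2/6 - 7*z/6


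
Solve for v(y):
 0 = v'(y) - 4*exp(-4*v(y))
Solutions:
 v(y) = log(-I*(C1 + 16*y)^(1/4))
 v(y) = log(I*(C1 + 16*y)^(1/4))
 v(y) = log(-(C1 + 16*y)^(1/4))
 v(y) = log(C1 + 16*y)/4


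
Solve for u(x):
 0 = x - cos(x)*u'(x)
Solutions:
 u(x) = C1 + Integral(x/cos(x), x)


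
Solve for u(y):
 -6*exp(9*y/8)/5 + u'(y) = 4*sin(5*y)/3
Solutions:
 u(y) = C1 + 16*exp(9*y/8)/15 - 4*cos(5*y)/15


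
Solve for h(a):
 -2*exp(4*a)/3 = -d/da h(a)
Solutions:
 h(a) = C1 + exp(4*a)/6


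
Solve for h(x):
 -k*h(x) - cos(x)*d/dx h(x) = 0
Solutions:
 h(x) = C1*exp(k*(log(sin(x) - 1) - log(sin(x) + 1))/2)


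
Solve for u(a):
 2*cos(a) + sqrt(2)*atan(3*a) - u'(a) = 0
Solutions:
 u(a) = C1 + sqrt(2)*(a*atan(3*a) - log(9*a^2 + 1)/6) + 2*sin(a)


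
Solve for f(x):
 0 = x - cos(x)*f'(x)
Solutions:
 f(x) = C1 + Integral(x/cos(x), x)


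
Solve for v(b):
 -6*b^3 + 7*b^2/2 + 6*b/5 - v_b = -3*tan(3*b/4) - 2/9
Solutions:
 v(b) = C1 - 3*b^4/2 + 7*b^3/6 + 3*b^2/5 + 2*b/9 - 4*log(cos(3*b/4))


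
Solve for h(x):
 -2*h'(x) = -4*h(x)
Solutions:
 h(x) = C1*exp(2*x)


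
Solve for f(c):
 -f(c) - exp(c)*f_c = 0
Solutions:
 f(c) = C1*exp(exp(-c))


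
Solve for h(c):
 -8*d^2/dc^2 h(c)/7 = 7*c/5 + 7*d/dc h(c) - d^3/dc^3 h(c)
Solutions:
 h(c) = C1 + C2*exp(c*(4 - sqrt(359))/7) + C3*exp(c*(4 + sqrt(359))/7) - c^2/10 + 8*c/245


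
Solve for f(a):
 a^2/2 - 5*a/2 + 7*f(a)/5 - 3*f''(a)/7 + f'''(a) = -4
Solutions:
 f(a) = C1*exp(a*(10*10^(1/3)/(49*sqrt(2381) + 2391)^(1/3) + 20 + 10^(2/3)*(49*sqrt(2381) + 2391)^(1/3))/140)*sin(10^(1/3)*sqrt(3)*a*(-10^(1/3)*(49*sqrt(2381) + 2391)^(1/3) + 10/(49*sqrt(2381) + 2391)^(1/3))/140) + C2*exp(a*(10*10^(1/3)/(49*sqrt(2381) + 2391)^(1/3) + 20 + 10^(2/3)*(49*sqrt(2381) + 2391)^(1/3))/140)*cos(10^(1/3)*sqrt(3)*a*(-10^(1/3)*(49*sqrt(2381) + 2391)^(1/3) + 10/(49*sqrt(2381) + 2391)^(1/3))/140) + C3*exp(a*(-10^(2/3)*(49*sqrt(2381) + 2391)^(1/3) - 10*10^(1/3)/(49*sqrt(2381) + 2391)^(1/3) + 10)/70) - 5*a^2/14 + 25*a/14 - 1055/343


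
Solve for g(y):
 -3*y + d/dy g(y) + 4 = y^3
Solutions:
 g(y) = C1 + y^4/4 + 3*y^2/2 - 4*y


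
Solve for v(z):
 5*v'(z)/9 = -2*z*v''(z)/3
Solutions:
 v(z) = C1 + C2*z^(1/6)


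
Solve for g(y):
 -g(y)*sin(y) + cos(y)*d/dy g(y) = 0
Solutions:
 g(y) = C1/cos(y)


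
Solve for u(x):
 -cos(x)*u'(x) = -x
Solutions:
 u(x) = C1 + Integral(x/cos(x), x)


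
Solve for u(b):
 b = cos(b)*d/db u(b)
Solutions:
 u(b) = C1 + Integral(b/cos(b), b)


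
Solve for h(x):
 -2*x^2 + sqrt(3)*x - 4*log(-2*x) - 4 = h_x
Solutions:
 h(x) = C1 - 2*x^3/3 + sqrt(3)*x^2/2 - 4*x*log(-x) - 4*x*log(2)


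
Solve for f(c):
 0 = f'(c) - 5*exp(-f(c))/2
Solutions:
 f(c) = log(C1 + 5*c/2)


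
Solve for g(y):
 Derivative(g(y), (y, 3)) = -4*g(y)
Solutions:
 g(y) = C3*exp(-2^(2/3)*y) + (C1*sin(2^(2/3)*sqrt(3)*y/2) + C2*cos(2^(2/3)*sqrt(3)*y/2))*exp(2^(2/3)*y/2)


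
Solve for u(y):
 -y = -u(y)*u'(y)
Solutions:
 u(y) = -sqrt(C1 + y^2)
 u(y) = sqrt(C1 + y^2)


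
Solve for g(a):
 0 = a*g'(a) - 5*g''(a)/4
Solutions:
 g(a) = C1 + C2*erfi(sqrt(10)*a/5)


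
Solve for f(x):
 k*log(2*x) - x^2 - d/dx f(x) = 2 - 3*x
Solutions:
 f(x) = C1 + k*x*log(x) - k*x + k*x*log(2) - x^3/3 + 3*x^2/2 - 2*x


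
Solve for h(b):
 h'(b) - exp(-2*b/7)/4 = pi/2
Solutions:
 h(b) = C1 + pi*b/2 - 7*exp(-2*b/7)/8


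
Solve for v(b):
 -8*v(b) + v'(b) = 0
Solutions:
 v(b) = C1*exp(8*b)


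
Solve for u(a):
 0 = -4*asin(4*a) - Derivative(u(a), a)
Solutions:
 u(a) = C1 - 4*a*asin(4*a) - sqrt(1 - 16*a^2)


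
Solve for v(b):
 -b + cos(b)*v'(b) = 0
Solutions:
 v(b) = C1 + Integral(b/cos(b), b)


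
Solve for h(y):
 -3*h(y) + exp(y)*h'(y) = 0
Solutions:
 h(y) = C1*exp(-3*exp(-y))


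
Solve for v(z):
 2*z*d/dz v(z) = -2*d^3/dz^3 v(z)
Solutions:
 v(z) = C1 + Integral(C2*airyai(-z) + C3*airybi(-z), z)


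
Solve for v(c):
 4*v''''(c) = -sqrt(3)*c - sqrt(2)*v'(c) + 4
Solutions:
 v(c) = C1 + C4*exp(-sqrt(2)*c/2) - sqrt(6)*c^2/4 + 2*sqrt(2)*c + (C2*sin(sqrt(6)*c/4) + C3*cos(sqrt(6)*c/4))*exp(sqrt(2)*c/4)


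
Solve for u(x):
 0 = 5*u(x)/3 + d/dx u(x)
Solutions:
 u(x) = C1*exp(-5*x/3)


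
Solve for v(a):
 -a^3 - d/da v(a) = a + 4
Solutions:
 v(a) = C1 - a^4/4 - a^2/2 - 4*a


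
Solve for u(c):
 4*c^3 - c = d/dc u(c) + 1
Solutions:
 u(c) = C1 + c^4 - c^2/2 - c


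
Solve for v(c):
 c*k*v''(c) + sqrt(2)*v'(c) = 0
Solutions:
 v(c) = C1 + c^(((re(k) - sqrt(2))*re(k) + im(k)^2)/(re(k)^2 + im(k)^2))*(C2*sin(sqrt(2)*log(c)*Abs(im(k))/(re(k)^2 + im(k)^2)) + C3*cos(sqrt(2)*log(c)*im(k)/(re(k)^2 + im(k)^2)))


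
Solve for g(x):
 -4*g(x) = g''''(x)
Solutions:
 g(x) = (C1*sin(x) + C2*cos(x))*exp(-x) + (C3*sin(x) + C4*cos(x))*exp(x)


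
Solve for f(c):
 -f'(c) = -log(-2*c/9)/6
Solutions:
 f(c) = C1 + c*log(-c)/6 + c*(-2*log(3) - 1 + log(2))/6


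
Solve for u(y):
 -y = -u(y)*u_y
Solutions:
 u(y) = -sqrt(C1 + y^2)
 u(y) = sqrt(C1 + y^2)


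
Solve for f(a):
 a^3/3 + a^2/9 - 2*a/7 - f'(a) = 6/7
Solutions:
 f(a) = C1 + a^4/12 + a^3/27 - a^2/7 - 6*a/7


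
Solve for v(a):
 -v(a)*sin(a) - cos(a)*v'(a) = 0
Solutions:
 v(a) = C1*cos(a)


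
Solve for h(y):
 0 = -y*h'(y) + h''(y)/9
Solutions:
 h(y) = C1 + C2*erfi(3*sqrt(2)*y/2)


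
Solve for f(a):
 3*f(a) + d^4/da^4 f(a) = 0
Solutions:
 f(a) = (C1*sin(sqrt(2)*3^(1/4)*a/2) + C2*cos(sqrt(2)*3^(1/4)*a/2))*exp(-sqrt(2)*3^(1/4)*a/2) + (C3*sin(sqrt(2)*3^(1/4)*a/2) + C4*cos(sqrt(2)*3^(1/4)*a/2))*exp(sqrt(2)*3^(1/4)*a/2)


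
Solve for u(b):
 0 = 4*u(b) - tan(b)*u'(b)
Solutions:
 u(b) = C1*sin(b)^4


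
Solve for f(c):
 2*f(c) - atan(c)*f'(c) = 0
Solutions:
 f(c) = C1*exp(2*Integral(1/atan(c), c))


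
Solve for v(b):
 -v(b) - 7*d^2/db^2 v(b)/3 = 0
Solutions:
 v(b) = C1*sin(sqrt(21)*b/7) + C2*cos(sqrt(21)*b/7)


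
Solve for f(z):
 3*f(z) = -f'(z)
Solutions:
 f(z) = C1*exp(-3*z)


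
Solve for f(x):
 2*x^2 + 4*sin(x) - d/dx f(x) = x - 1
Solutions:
 f(x) = C1 + 2*x^3/3 - x^2/2 + x - 4*cos(x)


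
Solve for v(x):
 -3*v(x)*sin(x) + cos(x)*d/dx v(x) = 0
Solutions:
 v(x) = C1/cos(x)^3


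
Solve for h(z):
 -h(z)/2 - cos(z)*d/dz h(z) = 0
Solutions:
 h(z) = C1*(sin(z) - 1)^(1/4)/(sin(z) + 1)^(1/4)


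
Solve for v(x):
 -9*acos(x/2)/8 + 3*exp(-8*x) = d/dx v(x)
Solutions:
 v(x) = C1 - 9*x*acos(x/2)/8 + 9*sqrt(4 - x^2)/8 - 3*exp(-8*x)/8


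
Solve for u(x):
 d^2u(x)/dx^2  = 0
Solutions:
 u(x) = C1 + C2*x


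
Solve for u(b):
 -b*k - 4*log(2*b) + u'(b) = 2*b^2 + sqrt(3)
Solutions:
 u(b) = C1 + 2*b^3/3 + b^2*k/2 + 4*b*log(b) - 4*b + sqrt(3)*b + b*log(16)


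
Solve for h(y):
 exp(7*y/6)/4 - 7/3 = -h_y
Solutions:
 h(y) = C1 + 7*y/3 - 3*exp(7*y/6)/14


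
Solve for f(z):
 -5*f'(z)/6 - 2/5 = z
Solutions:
 f(z) = C1 - 3*z^2/5 - 12*z/25


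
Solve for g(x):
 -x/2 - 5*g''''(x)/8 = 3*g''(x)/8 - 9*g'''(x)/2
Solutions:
 g(x) = C1 + C2*x + C3*exp(x*(18 - sqrt(309))/5) + C4*exp(x*(sqrt(309) + 18)/5) - 2*x^3/9 - 8*x^2


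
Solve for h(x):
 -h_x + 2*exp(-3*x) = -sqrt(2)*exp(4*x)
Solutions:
 h(x) = C1 + sqrt(2)*exp(4*x)/4 - 2*exp(-3*x)/3


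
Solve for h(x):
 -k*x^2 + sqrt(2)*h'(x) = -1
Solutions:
 h(x) = C1 + sqrt(2)*k*x^3/6 - sqrt(2)*x/2


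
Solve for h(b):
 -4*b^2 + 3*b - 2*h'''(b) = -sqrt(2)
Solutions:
 h(b) = C1 + C2*b + C3*b^2 - b^5/30 + b^4/16 + sqrt(2)*b^3/12


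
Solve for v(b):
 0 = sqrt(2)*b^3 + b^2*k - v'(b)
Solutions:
 v(b) = C1 + sqrt(2)*b^4/4 + b^3*k/3


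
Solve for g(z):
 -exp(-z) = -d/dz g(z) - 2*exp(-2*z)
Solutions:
 g(z) = C1 - exp(-z) + exp(-2*z)


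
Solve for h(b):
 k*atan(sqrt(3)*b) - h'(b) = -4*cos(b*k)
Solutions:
 h(b) = C1 + k*(b*atan(sqrt(3)*b) - sqrt(3)*log(3*b^2 + 1)/6) + 4*Piecewise((sin(b*k)/k, Ne(k, 0)), (b, True))


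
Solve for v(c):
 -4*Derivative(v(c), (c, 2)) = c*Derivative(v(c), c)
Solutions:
 v(c) = C1 + C2*erf(sqrt(2)*c/4)


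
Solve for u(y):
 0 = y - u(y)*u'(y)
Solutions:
 u(y) = -sqrt(C1 + y^2)
 u(y) = sqrt(C1 + y^2)


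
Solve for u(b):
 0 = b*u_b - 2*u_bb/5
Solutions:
 u(b) = C1 + C2*erfi(sqrt(5)*b/2)


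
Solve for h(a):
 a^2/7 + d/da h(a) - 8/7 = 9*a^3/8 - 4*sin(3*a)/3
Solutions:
 h(a) = C1 + 9*a^4/32 - a^3/21 + 8*a/7 + 4*cos(3*a)/9


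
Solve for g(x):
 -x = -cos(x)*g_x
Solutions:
 g(x) = C1 + Integral(x/cos(x), x)


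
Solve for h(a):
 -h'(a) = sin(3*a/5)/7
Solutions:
 h(a) = C1 + 5*cos(3*a/5)/21


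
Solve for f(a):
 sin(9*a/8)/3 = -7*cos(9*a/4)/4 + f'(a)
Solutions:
 f(a) = C1 + 7*sin(9*a/4)/9 - 8*cos(9*a/8)/27


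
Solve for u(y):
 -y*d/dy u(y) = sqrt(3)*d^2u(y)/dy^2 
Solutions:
 u(y) = C1 + C2*erf(sqrt(2)*3^(3/4)*y/6)


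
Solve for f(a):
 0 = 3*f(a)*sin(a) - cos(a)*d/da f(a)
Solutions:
 f(a) = C1/cos(a)^3


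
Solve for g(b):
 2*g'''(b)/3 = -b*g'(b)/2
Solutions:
 g(b) = C1 + Integral(C2*airyai(-6^(1/3)*b/2) + C3*airybi(-6^(1/3)*b/2), b)
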